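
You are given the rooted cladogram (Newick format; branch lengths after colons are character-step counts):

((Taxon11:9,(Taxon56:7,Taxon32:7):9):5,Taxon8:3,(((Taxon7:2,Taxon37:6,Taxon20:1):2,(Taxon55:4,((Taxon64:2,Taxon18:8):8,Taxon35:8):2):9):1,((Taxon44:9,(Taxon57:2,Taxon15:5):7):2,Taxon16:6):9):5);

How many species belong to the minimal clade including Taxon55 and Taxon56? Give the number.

15

The MRCA of Taxon55 and Taxon56 is the root, so the clade is the entire tree.
That clade contains 15 terminal taxa: Taxon11, Taxon15, Taxon16, Taxon18, Taxon20, Taxon32, Taxon35, Taxon37, Taxon44, Taxon55, Taxon56, Taxon57, Taxon64, Taxon7, Taxon8.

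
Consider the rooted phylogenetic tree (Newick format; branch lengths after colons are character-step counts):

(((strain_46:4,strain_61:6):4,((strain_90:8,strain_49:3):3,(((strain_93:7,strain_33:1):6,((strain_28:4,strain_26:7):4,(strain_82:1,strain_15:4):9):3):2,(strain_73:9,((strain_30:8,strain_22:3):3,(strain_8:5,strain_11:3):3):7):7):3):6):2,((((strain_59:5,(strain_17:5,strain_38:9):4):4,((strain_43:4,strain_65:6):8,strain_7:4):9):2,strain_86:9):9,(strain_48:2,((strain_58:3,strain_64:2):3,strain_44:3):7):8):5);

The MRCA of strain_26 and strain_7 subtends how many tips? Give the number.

The MRCA of strain_26 and strain_7 is the root, so the clade is the entire tree.
That clade contains 26 terminal taxa: strain_11, strain_15, strain_17, strain_22, strain_26, strain_28, strain_30, strain_33, strain_38, strain_43, strain_44, strain_46, strain_48, strain_49, strain_58, strain_59, strain_61, strain_64, strain_65, strain_7, strain_73, strain_8, strain_82, strain_86, strain_90, strain_93.

26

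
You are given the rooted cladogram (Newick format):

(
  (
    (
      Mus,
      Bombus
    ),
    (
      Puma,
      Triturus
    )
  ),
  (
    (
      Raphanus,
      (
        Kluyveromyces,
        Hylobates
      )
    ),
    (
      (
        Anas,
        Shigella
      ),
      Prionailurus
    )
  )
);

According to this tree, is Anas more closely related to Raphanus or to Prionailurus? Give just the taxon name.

The MRCA of Anas and Prionailurus subtends ((Anas,Shigella),Prionailurus) (3 taxa).
The MRCA of Anas and Raphanus subtends ((Raphanus,(Kluyveromyces,Hylobates)),((Anas,Shigella),Prionailurus)) (6 taxa).
The first is nested inside the second, so Anas shares a more recent common ancestor with Prionailurus.

Prionailurus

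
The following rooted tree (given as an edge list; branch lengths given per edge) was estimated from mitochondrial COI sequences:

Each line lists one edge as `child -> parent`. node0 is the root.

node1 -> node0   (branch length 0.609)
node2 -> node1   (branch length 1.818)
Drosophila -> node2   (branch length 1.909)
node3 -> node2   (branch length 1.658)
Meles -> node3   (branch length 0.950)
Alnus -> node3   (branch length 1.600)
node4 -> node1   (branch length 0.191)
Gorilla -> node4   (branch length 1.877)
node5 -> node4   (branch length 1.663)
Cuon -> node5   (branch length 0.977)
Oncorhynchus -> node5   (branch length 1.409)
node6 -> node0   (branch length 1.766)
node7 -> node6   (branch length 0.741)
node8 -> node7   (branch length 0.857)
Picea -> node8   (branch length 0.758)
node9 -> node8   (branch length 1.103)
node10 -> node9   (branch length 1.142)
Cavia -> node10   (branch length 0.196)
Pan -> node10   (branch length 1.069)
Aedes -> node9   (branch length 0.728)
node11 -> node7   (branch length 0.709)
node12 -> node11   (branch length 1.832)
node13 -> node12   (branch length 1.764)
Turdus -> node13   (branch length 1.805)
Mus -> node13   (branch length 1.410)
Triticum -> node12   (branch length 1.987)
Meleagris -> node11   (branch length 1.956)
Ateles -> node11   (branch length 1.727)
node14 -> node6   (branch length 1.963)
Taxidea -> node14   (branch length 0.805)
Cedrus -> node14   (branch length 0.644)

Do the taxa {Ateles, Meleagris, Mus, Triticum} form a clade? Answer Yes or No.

No

The MRCA of the listed taxa subtends (((Turdus,Mus),Triticum),Meleagris,Ateles).
That clade also contains Turdus, which is not in the proposed group, so the group is not monophyletic.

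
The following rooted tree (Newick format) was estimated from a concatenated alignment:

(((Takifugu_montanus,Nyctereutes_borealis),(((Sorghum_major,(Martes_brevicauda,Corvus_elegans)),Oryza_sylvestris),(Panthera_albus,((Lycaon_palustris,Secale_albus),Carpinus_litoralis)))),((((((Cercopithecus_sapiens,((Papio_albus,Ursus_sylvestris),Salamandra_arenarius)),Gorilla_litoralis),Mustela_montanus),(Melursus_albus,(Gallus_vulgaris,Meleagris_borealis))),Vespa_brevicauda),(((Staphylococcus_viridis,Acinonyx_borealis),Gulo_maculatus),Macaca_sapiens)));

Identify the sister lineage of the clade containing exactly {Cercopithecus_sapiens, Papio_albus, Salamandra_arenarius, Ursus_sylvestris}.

Gorilla_litoralis

The clade containing exactly {Cercopithecus_sapiens, Papio_albus, Salamandra_arenarius, Ursus_sylvestris} attaches to the tree at the node subtending ((Cercopithecus_sapiens,((Papio_albus,Ursus_sylvestris),Salamandra_arenarius)),Gorilla_litoralis).
The other lineage descending from that same node — the sister group — is the single tip Gorilla_litoralis.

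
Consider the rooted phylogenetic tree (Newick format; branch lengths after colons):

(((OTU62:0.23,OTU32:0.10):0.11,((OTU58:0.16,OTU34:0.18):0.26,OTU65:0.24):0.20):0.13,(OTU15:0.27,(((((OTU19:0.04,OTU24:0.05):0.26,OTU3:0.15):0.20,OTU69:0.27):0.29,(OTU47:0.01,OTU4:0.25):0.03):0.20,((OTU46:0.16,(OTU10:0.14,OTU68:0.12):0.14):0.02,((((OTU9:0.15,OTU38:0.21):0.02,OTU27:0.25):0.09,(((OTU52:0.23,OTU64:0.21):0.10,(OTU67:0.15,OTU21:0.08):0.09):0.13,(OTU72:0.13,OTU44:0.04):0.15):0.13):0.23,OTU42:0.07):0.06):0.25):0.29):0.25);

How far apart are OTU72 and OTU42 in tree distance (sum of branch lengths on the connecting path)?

0.71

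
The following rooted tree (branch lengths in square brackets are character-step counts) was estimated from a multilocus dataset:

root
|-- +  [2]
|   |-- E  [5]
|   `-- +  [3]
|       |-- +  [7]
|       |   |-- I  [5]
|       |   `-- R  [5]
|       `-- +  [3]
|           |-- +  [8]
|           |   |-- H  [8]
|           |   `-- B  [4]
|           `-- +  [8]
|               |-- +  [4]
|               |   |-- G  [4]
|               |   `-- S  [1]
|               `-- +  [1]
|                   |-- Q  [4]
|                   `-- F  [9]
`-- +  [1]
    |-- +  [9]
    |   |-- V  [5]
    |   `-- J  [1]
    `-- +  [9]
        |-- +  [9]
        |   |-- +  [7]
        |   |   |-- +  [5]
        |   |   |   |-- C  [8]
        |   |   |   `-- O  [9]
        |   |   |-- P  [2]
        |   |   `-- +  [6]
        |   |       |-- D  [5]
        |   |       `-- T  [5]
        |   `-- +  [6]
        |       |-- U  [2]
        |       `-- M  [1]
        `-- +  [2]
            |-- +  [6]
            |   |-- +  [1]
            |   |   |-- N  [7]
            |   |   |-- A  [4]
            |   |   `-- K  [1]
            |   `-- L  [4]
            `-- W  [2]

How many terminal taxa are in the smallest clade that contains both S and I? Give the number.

8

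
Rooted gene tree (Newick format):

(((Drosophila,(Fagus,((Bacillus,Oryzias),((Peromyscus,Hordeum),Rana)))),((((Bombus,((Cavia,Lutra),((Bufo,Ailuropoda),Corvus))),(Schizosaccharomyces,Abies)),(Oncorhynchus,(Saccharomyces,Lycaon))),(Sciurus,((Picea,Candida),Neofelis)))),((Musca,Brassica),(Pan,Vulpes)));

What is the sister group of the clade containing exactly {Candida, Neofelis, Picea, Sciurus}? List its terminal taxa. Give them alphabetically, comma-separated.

Abies, Ailuropoda, Bombus, Bufo, Cavia, Corvus, Lutra, Lycaon, Oncorhynchus, Saccharomyces, Schizosaccharomyces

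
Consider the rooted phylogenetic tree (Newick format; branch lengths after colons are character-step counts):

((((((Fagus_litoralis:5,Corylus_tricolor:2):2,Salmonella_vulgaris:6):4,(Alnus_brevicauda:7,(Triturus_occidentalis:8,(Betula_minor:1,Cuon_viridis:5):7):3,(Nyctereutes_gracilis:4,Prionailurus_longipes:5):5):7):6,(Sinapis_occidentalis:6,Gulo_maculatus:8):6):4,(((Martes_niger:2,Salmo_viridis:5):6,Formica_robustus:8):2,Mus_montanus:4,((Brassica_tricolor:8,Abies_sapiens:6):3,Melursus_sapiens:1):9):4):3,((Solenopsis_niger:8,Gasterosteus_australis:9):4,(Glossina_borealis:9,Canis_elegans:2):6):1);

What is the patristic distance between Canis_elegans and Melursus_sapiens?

26

The path runs Canis_elegans → … → MRCA → … → Melursus_sapiens; the MRCA is the root of the tree.
Branch lengths along that path: 2 + 6 + 1 + 3 + 4 + 9 + 1 = 26.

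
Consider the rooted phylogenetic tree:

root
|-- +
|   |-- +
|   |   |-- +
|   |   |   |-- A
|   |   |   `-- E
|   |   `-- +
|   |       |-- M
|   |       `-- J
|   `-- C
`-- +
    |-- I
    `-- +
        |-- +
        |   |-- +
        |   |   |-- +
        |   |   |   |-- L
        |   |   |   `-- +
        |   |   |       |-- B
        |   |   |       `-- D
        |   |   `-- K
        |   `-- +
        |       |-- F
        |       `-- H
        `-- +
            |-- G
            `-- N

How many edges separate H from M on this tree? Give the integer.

The MRCA of H and M is the root of the tree.
From H up to that node: 5 branches. From M up to the same node: 4 branches. Total: 5 + 4 = 9.

9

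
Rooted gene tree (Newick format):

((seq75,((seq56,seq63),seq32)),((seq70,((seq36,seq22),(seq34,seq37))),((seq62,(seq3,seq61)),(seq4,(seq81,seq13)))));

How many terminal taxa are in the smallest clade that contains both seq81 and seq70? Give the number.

The MRCA of seq81 and seq70 is the node subtending ((seq70,((seq36,seq22),(seq34,seq37))),((seq62,(seq3,seq61)),(seq4,(seq81,seq13)))).
That clade contains 11 terminal taxa: seq13, seq22, seq3, seq34, seq36, seq37, seq4, seq61, seq62, seq70, seq81.

11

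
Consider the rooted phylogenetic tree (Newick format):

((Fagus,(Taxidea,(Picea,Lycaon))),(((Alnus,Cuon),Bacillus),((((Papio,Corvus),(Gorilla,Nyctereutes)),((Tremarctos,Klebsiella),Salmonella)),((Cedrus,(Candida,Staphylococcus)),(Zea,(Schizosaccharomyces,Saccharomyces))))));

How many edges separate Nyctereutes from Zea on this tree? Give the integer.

7

The MRCA of Nyctereutes and Zea is the node subtending ((((Papio,Corvus),(Gorilla,Nyctereutes)),((Tremarctos,Klebsiella),Salmonella)),((Cedrus,(Candida,Staphylococcus)),(Zea,(Schizosaccharomyces,Saccharomyces)))).
From Nyctereutes up to that node: 4 branches. From Zea up to the same node: 3 branches. Total: 4 + 3 = 7.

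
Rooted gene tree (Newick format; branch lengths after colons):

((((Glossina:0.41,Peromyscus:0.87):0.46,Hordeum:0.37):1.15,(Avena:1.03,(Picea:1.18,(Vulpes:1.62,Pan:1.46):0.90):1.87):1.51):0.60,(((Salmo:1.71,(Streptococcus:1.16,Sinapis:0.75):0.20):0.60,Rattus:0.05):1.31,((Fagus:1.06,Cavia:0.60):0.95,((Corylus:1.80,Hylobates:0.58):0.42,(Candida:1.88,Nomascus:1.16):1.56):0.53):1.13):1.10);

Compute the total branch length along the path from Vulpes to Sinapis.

The path runs Vulpes → … → MRCA → … → Sinapis; the MRCA is the root of the tree.
Branch lengths along that path: 1.62 + 0.90 + 1.87 + 1.51 + 0.60 + 1.10 + 1.31 + 0.60 + 0.20 + 0.75 = 10.46.

10.46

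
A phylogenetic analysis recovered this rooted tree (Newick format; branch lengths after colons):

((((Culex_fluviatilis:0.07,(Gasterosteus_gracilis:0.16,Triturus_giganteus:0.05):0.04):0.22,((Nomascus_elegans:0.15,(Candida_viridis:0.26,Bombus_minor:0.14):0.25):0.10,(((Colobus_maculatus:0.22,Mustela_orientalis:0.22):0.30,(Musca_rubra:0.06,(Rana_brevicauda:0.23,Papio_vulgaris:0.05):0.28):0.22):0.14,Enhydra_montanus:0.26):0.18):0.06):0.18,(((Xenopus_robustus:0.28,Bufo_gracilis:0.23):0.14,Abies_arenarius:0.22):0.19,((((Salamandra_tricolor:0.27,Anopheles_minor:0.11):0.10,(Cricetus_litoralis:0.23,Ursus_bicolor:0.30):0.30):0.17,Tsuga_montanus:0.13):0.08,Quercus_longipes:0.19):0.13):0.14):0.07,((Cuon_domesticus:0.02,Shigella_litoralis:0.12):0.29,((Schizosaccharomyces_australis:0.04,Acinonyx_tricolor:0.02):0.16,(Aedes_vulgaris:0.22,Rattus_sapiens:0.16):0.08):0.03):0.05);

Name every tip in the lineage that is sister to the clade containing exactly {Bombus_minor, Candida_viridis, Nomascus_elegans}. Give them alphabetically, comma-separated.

The clade containing exactly {Bombus_minor, Candida_viridis, Nomascus_elegans} attaches to the tree at the node subtending ((Nomascus_elegans,(Candida_viridis,Bombus_minor)),(((Colobus_maculatus,Mustela_orientalis),(Musca_rubra,(Rana_brevicauda,Papio_vulgaris))),Enhydra_montanus)).
The other lineage descending from that same node — the sister group — is (((Colobus_maculatus,Mustela_orientalis),(Musca_rubra,(Rana_brevicauda,Papio_vulgaris))),Enhydra_montanus); its 6 tips in alphabetical order are the answer.

Colobus_maculatus, Enhydra_montanus, Musca_rubra, Mustela_orientalis, Papio_vulgaris, Rana_brevicauda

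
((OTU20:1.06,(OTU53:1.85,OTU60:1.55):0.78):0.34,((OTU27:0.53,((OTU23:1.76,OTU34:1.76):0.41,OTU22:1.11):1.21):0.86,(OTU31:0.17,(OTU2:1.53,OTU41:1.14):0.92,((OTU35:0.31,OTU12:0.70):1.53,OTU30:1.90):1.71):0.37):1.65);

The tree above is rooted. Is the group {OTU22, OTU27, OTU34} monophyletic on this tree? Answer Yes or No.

The MRCA of the listed taxa subtends (OTU27,((OTU23,OTU34),OTU22)).
That clade also contains OTU23, which is not in the proposed group, so the group is not monophyletic.

No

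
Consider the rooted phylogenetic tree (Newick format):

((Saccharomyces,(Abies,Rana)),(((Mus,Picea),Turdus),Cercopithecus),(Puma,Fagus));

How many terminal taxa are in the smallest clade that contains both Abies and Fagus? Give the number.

The MRCA of Abies and Fagus is the root, so the clade is the entire tree.
That clade contains 9 terminal taxa: Abies, Cercopithecus, Fagus, Mus, Picea, Puma, Rana, Saccharomyces, Turdus.

9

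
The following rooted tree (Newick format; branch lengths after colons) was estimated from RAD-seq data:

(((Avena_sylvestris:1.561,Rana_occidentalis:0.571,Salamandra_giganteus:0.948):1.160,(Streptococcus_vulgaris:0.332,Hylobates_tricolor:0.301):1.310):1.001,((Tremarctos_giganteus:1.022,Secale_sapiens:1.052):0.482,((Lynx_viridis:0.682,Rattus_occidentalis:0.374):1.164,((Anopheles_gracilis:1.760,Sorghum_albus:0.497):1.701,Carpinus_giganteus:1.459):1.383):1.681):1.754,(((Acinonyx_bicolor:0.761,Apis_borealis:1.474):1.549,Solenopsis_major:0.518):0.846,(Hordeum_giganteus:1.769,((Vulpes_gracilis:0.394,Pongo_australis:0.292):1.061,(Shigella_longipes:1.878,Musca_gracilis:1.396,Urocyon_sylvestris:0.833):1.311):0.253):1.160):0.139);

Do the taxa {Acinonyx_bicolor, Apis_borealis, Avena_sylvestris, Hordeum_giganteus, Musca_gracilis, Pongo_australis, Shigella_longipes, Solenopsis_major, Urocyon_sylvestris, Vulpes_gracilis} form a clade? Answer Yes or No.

No

The MRCA of the listed taxa is the root, so the smallest clade containing them is the whole tree.
That clade also contains Anopheles_gracilis, Carpinus_giganteus, Hylobates_tricolor, Lynx_viridis, Rana_occidentalis, Rattus_occidentalis, Salamandra_giganteus, Secale_sapiens, Sorghum_albus, Streptococcus_vulgaris, Tremarctos_giganteus, which are not in the proposed group, so the group is not monophyletic.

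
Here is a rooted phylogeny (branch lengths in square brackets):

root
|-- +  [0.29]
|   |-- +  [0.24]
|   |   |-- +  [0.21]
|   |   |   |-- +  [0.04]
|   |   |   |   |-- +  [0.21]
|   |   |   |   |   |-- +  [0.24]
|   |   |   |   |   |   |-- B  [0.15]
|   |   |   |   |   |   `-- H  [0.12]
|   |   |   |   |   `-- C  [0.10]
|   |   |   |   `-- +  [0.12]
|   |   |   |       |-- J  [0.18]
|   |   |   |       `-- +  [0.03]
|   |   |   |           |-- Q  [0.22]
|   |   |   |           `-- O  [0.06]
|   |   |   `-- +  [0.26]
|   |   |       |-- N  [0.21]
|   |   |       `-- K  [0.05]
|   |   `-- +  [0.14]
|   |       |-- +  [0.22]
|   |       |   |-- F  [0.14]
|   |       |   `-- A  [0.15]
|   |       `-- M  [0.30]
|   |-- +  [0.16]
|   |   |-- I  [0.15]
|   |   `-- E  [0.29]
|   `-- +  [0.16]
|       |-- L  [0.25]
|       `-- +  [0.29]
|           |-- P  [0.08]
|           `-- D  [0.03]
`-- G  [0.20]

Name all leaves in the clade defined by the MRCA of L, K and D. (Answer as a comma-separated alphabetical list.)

A, B, C, D, E, F, H, I, J, K, L, M, N, O, P, Q

Tracing L: it sits inside (L,(P,D)).
Tracing K: it sits inside (N,K).
Tracing D: it sits inside (P,D).
The smallest clade enclosing all 3 is ((((((B,H),C),(J,(Q,O))),(N,K)),((F,A),M)),(I,E),(L,(P,D))); the answer is its 16 terminal taxa in alphabetical order.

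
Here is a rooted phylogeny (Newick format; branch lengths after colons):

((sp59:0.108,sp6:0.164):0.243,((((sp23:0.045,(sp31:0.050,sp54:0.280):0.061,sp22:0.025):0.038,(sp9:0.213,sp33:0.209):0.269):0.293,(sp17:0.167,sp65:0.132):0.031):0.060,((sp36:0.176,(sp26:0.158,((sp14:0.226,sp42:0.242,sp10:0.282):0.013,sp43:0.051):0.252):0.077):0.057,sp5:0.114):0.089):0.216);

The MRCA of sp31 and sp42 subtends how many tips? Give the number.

15

The MRCA of sp31 and sp42 is the node subtending ((((sp23,(sp31,sp54),sp22),(sp9,sp33)),(sp17,sp65)),((sp36,(sp26,((sp14,sp42,sp10),sp43))),sp5)).
That clade contains 15 terminal taxa: sp10, sp14, sp17, sp22, sp23, sp26, sp31, sp33, sp36, sp42, sp43, sp5, sp54, sp65, sp9.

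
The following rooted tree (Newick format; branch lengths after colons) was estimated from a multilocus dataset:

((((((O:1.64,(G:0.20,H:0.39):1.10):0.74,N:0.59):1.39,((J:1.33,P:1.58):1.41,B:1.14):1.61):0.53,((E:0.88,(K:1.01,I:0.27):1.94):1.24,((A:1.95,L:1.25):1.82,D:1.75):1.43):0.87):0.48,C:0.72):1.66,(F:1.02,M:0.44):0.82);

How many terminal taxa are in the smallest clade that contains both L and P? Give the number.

13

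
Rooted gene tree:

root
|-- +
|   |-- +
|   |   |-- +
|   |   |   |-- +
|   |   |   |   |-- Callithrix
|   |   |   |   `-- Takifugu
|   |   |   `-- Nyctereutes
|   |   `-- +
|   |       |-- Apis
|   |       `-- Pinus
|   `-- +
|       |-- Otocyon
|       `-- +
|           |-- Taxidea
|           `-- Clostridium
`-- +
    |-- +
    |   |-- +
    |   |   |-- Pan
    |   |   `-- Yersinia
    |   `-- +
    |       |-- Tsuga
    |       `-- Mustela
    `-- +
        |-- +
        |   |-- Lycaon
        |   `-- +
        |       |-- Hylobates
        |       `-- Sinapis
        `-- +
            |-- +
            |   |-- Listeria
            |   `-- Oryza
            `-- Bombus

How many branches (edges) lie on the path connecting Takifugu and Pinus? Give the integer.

The MRCA of Takifugu and Pinus is the node subtending (((Callithrix,Takifugu),Nyctereutes),(Apis,Pinus)).
From Takifugu up to that node: 3 branches. From Pinus up to the same node: 2 branches. Total: 3 + 2 = 5.

5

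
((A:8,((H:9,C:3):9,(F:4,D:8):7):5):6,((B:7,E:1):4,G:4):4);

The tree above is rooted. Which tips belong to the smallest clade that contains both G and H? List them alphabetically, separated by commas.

A, B, C, D, E, F, G, H

Tracing G: it sits inside ((B,E),G).
Tracing H: it sits inside (H,C).
The smallest clade enclosing both is the whole tree (their MRCA is the root), so the answer is all 8 tips in alphabetical order.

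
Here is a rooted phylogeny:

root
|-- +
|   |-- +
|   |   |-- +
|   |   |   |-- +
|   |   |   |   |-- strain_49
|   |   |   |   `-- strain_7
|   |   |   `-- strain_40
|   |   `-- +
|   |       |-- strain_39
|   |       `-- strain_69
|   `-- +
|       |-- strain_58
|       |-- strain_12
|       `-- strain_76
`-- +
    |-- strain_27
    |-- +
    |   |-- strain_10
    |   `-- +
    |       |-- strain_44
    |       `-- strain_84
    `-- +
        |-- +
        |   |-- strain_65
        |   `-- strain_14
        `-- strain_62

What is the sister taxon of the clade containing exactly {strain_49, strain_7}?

strain_40

The clade containing exactly {strain_49, strain_7} attaches to the tree at the node subtending ((strain_49,strain_7),strain_40).
The other lineage descending from that same node — the sister group — is the single tip strain_40.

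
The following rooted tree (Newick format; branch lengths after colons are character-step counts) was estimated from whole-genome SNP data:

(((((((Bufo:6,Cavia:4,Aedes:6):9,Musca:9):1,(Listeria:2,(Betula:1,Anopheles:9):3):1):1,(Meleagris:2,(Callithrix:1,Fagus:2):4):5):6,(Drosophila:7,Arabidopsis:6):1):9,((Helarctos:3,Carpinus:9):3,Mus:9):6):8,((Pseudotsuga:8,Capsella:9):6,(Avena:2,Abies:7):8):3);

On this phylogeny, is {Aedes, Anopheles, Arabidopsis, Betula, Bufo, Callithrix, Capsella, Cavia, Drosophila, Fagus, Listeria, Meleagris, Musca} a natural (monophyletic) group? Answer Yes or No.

The MRCA of the listed taxa is the root, so the smallest clade containing them is the whole tree.
That clade also contains Abies, Avena, Carpinus, Helarctos, Mus, Pseudotsuga, which are not in the proposed group, so the group is not monophyletic.

No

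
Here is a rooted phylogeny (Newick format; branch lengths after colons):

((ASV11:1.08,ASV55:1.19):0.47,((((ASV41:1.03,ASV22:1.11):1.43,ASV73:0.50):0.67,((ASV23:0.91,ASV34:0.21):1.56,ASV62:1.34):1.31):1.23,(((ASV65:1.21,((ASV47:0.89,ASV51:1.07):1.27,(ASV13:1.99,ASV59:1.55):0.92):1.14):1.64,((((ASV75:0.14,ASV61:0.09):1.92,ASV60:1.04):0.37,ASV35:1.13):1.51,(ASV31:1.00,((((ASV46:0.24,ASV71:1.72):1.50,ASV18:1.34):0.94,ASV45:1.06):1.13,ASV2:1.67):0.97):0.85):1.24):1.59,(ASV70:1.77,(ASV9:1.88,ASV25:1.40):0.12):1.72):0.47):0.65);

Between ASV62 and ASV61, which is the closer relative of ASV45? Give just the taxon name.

The MRCA of ASV45 and ASV61 subtends ((((ASV75,ASV61),ASV60),ASV35),(ASV31,((((ASV46,ASV71),ASV18),ASV45),ASV2))) (10 taxa).
The MRCA of ASV45 and ASV62 subtends ((((ASV41,ASV22),ASV73),((ASV23,ASV34),ASV62)),(((ASV65,((ASV47,ASV51),(ASV13,ASV59))),((((ASV75,ASV61),ASV60),ASV35),(ASV31,((((ASV46,ASV71),ASV18),ASV45),ASV2)))),(ASV70,(ASV9,ASV25)))) (24 taxa).
The first is nested inside the second, so ASV45 shares a more recent common ancestor with ASV61.

ASV61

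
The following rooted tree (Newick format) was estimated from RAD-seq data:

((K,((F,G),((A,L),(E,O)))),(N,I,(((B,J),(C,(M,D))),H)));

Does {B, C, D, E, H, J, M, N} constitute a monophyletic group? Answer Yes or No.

The MRCA of the listed taxa is the root, so the smallest clade containing them is the whole tree.
That clade also contains A, F, G, I, K, L, O, which are not in the proposed group, so the group is not monophyletic.

No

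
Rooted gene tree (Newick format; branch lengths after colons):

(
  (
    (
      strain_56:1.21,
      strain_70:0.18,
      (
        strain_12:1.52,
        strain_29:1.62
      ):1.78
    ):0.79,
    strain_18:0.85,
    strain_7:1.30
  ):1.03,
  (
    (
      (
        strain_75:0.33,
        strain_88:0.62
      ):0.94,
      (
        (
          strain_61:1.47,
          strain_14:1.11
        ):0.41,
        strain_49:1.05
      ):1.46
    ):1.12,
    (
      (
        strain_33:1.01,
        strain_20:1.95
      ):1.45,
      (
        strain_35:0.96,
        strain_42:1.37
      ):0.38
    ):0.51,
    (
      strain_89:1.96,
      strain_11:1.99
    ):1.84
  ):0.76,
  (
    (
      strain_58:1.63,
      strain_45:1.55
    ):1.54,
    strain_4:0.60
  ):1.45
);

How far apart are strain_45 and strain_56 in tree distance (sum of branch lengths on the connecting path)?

7.57

The path runs strain_45 → … → MRCA → … → strain_56; the MRCA is the root of the tree.
Branch lengths along that path: 1.55 + 1.54 + 1.45 + 1.03 + 0.79 + 1.21 = 7.57.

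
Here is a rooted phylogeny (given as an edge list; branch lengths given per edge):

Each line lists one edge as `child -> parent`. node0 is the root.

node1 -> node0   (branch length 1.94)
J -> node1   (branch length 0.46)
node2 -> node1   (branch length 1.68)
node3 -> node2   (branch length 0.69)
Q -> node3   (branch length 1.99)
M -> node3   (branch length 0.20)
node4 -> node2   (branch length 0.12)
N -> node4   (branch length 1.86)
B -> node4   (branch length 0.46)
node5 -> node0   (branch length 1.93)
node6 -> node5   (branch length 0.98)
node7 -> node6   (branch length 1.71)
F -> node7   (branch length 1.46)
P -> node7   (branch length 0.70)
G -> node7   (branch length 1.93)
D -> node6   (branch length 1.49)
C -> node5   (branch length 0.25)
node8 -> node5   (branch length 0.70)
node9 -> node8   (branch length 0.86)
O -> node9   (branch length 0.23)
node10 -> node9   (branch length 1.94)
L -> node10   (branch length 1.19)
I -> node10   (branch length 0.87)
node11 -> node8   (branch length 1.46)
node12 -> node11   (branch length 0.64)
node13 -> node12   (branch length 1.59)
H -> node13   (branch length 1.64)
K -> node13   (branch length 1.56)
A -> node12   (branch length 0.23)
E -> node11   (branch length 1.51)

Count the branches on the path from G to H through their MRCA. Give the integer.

8

The MRCA of G and H is the node subtending (((F,P,G),D),C,((O,(L,I)),(((H,K),A),E))).
From G up to that node: 3 branches. From H up to the same node: 5 branches. Total: 3 + 5 = 8.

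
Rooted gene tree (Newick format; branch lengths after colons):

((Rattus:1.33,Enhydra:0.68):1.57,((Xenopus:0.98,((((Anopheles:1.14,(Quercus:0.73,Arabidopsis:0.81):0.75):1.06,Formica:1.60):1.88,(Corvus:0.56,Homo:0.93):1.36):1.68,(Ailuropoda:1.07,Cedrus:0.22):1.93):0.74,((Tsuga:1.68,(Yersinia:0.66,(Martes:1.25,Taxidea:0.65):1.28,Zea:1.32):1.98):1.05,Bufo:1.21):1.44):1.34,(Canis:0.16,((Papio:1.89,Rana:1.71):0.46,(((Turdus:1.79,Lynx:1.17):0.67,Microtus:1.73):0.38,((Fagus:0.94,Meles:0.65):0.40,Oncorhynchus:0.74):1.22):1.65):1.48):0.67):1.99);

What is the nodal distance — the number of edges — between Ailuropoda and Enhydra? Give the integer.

7

The MRCA of Ailuropoda and Enhydra is the root of the tree.
From Ailuropoda up to that node: 5 branches. From Enhydra up to the same node: 2 branches. Total: 5 + 2 = 7.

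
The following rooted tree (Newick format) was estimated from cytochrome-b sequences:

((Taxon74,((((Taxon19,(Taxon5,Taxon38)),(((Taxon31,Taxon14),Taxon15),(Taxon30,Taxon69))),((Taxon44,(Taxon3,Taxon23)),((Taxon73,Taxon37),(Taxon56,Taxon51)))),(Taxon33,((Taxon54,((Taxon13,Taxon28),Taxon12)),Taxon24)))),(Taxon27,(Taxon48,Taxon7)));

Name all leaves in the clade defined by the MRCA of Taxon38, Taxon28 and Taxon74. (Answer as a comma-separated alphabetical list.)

Taxon12, Taxon13, Taxon14, Taxon15, Taxon19, Taxon23, Taxon24, Taxon28, Taxon3, Taxon30, Taxon31, Taxon33, Taxon37, Taxon38, Taxon44, Taxon5, Taxon51, Taxon54, Taxon56, Taxon69, Taxon73, Taxon74

Tracing Taxon38: it sits inside (Taxon5,Taxon38).
Tracing Taxon28: it sits inside (Taxon13,Taxon28).
Tracing Taxon74: it sits inside (Taxon74,((((Taxon19,(Taxon5,Taxon38)),(((Taxon31,Taxon14),Taxon15),(Taxon30,Taxon69))),((Taxon44,(Taxon3,Taxon23)),((Taxon73,Taxon37),(Taxon56,Taxon51)))),(Taxon33,((Taxon54,((Taxon13,Taxon28),Taxon12)),Taxon24)))).
The smallest clade enclosing all 3 is (Taxon74,((((Taxon19,(Taxon5,Taxon38)),(((Taxon31,Taxon14),Taxon15),(Taxon30,Taxon69))),((Taxon44,(Taxon3,Taxon23)),((Taxon73,Taxon37),(Taxon56,Taxon51)))),(Taxon33,((Taxon54,((Taxon13,Taxon28),Taxon12)),Taxon24)))); the answer is its 22 terminal taxa in alphabetical order.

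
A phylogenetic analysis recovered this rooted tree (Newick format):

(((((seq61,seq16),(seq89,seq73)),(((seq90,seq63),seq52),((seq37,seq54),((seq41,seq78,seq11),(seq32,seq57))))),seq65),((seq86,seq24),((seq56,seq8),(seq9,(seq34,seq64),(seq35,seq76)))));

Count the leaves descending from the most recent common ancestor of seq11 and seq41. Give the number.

The MRCA of seq11 and seq41 is the node subtending (seq41,seq78,seq11).
That clade contains 3 terminal taxa: seq11, seq41, seq78.

3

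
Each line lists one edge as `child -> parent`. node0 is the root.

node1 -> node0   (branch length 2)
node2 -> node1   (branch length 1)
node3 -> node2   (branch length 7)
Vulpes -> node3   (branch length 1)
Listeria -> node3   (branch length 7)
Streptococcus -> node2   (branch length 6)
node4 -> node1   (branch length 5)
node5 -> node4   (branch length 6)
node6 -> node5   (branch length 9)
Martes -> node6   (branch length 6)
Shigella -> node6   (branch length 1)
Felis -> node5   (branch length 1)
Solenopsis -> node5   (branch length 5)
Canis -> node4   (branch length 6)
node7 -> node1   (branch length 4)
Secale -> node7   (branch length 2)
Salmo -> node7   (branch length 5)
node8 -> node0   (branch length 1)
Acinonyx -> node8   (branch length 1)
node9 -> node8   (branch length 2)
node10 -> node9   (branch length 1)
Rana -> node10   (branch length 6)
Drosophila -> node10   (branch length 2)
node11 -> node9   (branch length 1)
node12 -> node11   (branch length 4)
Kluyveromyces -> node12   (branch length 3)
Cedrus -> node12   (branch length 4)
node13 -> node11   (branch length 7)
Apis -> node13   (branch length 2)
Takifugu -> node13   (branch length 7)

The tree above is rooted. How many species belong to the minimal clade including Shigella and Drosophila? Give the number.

17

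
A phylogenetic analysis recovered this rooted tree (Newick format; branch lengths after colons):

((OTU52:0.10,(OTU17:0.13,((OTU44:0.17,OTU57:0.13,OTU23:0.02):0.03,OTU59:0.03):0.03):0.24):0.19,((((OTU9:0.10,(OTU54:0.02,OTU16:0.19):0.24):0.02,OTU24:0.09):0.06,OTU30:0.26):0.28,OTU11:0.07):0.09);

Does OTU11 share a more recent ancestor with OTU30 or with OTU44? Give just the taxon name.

OTU30

The MRCA of OTU11 and OTU30 subtends ((((OTU9,(OTU54,OTU16)),OTU24),OTU30),OTU11) (6 taxa).
The MRCA of OTU11 and OTU44 is the root, subtending the entire tree (12 taxa).
The first is nested inside the second, so OTU11 shares a more recent common ancestor with OTU30.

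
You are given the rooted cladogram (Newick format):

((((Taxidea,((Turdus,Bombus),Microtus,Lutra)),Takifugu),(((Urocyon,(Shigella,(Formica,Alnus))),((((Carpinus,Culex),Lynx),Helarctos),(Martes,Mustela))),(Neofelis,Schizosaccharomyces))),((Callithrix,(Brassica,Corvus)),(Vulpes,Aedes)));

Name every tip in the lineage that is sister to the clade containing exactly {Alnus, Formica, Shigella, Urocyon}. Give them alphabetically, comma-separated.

Carpinus, Culex, Helarctos, Lynx, Martes, Mustela

The clade containing exactly {Alnus, Formica, Shigella, Urocyon} attaches to the tree at the node subtending ((Urocyon,(Shigella,(Formica,Alnus))),((((Carpinus,Culex),Lynx),Helarctos),(Martes,Mustela))).
The other lineage descending from that same node — the sister group — is ((((Carpinus,Culex),Lynx),Helarctos),(Martes,Mustela)); its 6 tips in alphabetical order are the answer.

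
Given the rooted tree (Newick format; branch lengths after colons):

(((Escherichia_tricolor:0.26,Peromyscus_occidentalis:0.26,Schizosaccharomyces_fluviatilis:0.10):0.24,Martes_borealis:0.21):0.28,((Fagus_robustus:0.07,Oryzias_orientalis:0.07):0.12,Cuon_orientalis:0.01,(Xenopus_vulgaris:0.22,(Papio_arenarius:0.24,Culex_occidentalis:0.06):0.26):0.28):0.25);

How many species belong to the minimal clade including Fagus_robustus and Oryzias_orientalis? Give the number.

The MRCA of Fagus_robustus and Oryzias_orientalis is the node subtending (Fagus_robustus,Oryzias_orientalis).
That clade contains 2 terminal taxa: Fagus_robustus, Oryzias_orientalis.

2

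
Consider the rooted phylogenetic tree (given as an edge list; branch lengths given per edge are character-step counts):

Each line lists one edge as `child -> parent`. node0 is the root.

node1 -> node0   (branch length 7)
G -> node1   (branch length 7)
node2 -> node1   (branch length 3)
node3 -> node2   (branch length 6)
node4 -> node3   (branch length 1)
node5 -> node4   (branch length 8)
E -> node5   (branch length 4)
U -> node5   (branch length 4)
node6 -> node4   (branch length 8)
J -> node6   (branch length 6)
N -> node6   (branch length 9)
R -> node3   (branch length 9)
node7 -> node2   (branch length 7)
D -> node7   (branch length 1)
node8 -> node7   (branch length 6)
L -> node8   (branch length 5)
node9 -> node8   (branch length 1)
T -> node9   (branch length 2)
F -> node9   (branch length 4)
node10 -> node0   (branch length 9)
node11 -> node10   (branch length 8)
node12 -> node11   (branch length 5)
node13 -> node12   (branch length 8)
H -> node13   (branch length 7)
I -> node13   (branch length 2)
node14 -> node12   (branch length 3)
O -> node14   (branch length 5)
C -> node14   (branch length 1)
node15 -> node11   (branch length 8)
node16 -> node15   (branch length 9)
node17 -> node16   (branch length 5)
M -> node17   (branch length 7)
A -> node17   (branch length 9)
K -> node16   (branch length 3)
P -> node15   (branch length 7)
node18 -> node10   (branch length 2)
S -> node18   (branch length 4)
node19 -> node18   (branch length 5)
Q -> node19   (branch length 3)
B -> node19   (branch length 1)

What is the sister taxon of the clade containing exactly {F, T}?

The clade containing exactly {F, T} attaches to the tree at the node subtending (L,(T,F)).
The other lineage descending from that same node — the sister group — is the single tip L.

L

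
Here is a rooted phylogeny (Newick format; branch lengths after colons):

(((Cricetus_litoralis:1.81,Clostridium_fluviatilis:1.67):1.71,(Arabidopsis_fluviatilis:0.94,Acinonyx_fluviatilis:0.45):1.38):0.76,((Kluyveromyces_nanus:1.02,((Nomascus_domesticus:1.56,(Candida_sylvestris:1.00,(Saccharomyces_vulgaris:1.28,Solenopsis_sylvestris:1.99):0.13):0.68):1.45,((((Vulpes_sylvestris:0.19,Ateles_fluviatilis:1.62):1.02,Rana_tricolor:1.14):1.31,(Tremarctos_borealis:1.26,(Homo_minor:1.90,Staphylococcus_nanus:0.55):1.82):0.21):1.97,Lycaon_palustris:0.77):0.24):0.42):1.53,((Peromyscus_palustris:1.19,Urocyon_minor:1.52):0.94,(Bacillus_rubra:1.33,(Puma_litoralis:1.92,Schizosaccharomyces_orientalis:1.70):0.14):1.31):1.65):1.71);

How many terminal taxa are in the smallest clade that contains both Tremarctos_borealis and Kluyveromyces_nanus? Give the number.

The MRCA of Tremarctos_borealis and Kluyveromyces_nanus is the node subtending (Kluyveromyces_nanus,((Nomascus_domesticus,(Candida_sylvestris,(Saccharomyces_vulgaris,Solenopsis_sylvestris))),((((Vulpes_sylvestris,Ateles_fluviatilis),Rana_tricolor),(Tremarctos_borealis,(Homo_minor,Staphylococcus_nanus))),Lycaon_palustris))).
That clade contains 12 terminal taxa: Ateles_fluviatilis, Candida_sylvestris, Homo_minor, Kluyveromyces_nanus, Lycaon_palustris, Nomascus_domesticus, Rana_tricolor, Saccharomyces_vulgaris, Solenopsis_sylvestris, Staphylococcus_nanus, Tremarctos_borealis, Vulpes_sylvestris.

12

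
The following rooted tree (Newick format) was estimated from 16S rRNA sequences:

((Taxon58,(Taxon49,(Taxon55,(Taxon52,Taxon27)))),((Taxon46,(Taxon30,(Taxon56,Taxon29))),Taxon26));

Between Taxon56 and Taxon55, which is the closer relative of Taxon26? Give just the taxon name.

The MRCA of Taxon26 and Taxon56 subtends ((Taxon46,(Taxon30,(Taxon56,Taxon29))),Taxon26) (5 taxa).
The MRCA of Taxon26 and Taxon55 is the root, subtending the entire tree (10 taxa).
The first is nested inside the second, so Taxon26 shares a more recent common ancestor with Taxon56.

Taxon56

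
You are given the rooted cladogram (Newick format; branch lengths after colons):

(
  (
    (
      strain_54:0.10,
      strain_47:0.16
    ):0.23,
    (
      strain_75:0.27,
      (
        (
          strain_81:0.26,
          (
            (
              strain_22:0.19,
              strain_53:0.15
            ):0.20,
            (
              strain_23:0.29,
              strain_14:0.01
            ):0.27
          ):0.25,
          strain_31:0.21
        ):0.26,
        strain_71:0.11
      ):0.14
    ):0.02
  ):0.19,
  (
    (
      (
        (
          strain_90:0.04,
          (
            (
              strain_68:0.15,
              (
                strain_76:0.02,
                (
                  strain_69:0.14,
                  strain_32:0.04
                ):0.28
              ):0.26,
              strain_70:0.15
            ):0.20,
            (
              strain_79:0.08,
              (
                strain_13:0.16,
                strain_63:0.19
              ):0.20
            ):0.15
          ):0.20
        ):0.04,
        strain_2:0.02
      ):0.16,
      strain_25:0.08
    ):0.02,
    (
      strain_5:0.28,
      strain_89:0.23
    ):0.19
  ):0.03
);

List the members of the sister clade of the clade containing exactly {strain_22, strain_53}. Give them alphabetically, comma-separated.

strain_14, strain_23

The clade containing exactly {strain_22, strain_53} attaches to the tree at the node subtending ((strain_22,strain_53),(strain_23,strain_14)).
The other lineage descending from that same node — the sister group — is (strain_23,strain_14); its 2 tips in alphabetical order are the answer.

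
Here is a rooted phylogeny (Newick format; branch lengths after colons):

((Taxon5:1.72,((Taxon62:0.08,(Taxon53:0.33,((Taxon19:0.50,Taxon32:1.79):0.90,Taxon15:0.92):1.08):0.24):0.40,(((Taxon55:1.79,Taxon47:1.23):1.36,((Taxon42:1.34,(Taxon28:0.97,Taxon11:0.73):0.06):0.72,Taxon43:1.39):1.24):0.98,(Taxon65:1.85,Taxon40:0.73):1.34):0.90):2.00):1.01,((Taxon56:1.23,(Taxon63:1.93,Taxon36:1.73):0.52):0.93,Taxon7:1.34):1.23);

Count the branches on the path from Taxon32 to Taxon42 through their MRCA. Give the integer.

The MRCA of Taxon32 and Taxon42 is the node subtending ((Taxon62,(Taxon53,((Taxon19,Taxon32),Taxon15))),(((Taxon55,Taxon47),((Taxon42,(Taxon28,Taxon11)),Taxon43)),(Taxon65,Taxon40))).
From Taxon32 up to that node: 5 branches. From Taxon42 up to the same node: 5 branches. Total: 5 + 5 = 10.

10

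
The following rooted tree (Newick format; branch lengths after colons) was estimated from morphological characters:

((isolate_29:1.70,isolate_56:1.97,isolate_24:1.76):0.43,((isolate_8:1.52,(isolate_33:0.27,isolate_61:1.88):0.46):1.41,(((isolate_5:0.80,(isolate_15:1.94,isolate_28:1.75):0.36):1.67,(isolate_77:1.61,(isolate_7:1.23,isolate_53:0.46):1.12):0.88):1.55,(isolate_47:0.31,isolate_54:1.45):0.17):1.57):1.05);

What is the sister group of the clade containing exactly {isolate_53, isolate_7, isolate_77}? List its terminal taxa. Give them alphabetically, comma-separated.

The clade containing exactly {isolate_53, isolate_7, isolate_77} attaches to the tree at the node subtending ((isolate_5,(isolate_15,isolate_28)),(isolate_77,(isolate_7,isolate_53))).
The other lineage descending from that same node — the sister group — is (isolate_5,(isolate_15,isolate_28)); its 3 tips in alphabetical order are the answer.

isolate_15, isolate_28, isolate_5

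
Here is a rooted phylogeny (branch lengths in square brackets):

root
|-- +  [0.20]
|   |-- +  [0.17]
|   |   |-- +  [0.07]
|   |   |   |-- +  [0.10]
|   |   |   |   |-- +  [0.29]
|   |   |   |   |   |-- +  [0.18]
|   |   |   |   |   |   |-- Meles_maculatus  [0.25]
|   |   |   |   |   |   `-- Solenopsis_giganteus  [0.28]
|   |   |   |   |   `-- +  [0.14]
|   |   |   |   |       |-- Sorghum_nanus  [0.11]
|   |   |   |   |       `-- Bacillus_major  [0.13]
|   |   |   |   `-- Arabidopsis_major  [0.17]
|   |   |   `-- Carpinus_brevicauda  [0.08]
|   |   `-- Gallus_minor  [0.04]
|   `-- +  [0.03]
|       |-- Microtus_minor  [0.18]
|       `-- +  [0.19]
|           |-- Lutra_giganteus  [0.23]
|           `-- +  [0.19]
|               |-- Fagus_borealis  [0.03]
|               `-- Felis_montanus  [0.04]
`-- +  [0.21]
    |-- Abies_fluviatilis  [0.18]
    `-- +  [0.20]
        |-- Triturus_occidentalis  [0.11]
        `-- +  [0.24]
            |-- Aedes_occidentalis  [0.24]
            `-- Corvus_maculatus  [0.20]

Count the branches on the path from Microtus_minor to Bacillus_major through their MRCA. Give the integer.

8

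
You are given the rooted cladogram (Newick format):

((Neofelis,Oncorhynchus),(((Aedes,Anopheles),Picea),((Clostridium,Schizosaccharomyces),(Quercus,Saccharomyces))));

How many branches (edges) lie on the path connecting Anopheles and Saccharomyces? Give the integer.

6

The MRCA of Anopheles and Saccharomyces is the node subtending (((Aedes,Anopheles),Picea),((Clostridium,Schizosaccharomyces),(Quercus,Saccharomyces))).
From Anopheles up to that node: 3 branches. From Saccharomyces up to the same node: 3 branches. Total: 3 + 3 = 6.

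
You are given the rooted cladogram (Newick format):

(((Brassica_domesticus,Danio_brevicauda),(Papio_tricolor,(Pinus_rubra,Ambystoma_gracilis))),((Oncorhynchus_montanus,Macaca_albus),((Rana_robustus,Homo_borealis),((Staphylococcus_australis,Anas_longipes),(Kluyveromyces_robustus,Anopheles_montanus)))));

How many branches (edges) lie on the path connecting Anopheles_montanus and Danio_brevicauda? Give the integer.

8

The MRCA of Anopheles_montanus and Danio_brevicauda is the root of the tree.
From Anopheles_montanus up to that node: 5 branches. From Danio_brevicauda up to the same node: 3 branches. Total: 5 + 3 = 8.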